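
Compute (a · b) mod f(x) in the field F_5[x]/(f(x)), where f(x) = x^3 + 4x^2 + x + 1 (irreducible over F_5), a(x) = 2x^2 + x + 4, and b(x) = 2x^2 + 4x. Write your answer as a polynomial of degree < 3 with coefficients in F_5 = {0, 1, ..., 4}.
a · b ≡ 2x^2 + 3x + 1 (mod f(x))

Multiply in F_5[x]: a(x)·b(x) = (2x^2 + x + 4)·(2x^2 + 4x) = 4x^4 + 2x^2 + x. This has degree ≥ 3, so divide by f(x) over F_5: 4x^4 + 2x^2 + x = (4x + 4)·(x^3 + 4x^2 + x + 1) + (2x^2 + 3x + 1). Hence a·b ≡ 2x^2 + 3x + 1 (mod f). (F_5[x]/(f) is a field with 5^3 = 125 elements since f is irreducible of degree 3.)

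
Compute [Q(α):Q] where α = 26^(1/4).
[Q(α):Q] = 4

α is a root of x^4 - 26. By Eisenstein's criterion at the prime p = 2 (which divides the constant term 26 but p^2 = 4 does not, since 26 is squarefree), x^4 - 26 is irreducible over Q. Hence [Q(α):Q] = 4.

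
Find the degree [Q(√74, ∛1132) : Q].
[Q(√74, ∛1132) : Q] = 6

Let L = Q(√74, ∛1132). Since Q(√74) ⊂ L and [Q(√74):Q] = 2, the tower law gives 2 | [L:Q]. Likewise Q(∛1132) ⊂ L with [Q(∛1132):Q] = 3 (because 1132 is not a perfect cube), so 3 | [L:Q]. As gcd(2,3) = 1, [L:Q] is divisible by 6. Conversely L is generated over Q by √74 and ∛1132, so [L:Q] ≤ 2·3 = 6. Therefore [Q(√74, ∛1132) : Q] = 6.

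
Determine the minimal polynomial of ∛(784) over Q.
m_α(x) = x^3 - 784

α satisfies α^3 = 784, so x^3 - 784 annihilates α. By the rational root test, a rational root p/q (in lowest terms) of x^3 - 784 would satisfy p^3 = 784 q^3, forcing q = 1 and p^3 = 784; but 784 is not a perfect cube, contradiction. A monic cubic over Q with no rational root is irreducible (any nontrivial factorization would include a linear factor). Hence x^3 - 784 is the minimal polynomial of α, and in particular [Q(α):Q] = 3.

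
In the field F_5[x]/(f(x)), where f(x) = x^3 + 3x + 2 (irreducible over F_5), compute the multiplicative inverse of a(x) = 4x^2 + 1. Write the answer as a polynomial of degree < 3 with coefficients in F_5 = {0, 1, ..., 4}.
a(x)^(-1) ≡ 2x^2 + 4x + 3 (mod f(x))

Since f is irreducible over F_5, F_5[x]/(f) is a field and a(x) ≠ 0 has an inverse. Apply the extended Euclidean algorithm to f(x) and a(x) in F_5[x]: f(x) = (4x)·a(x) + (4x + 2);  a(x) = (x + 2)·(4x + 2) + (2). The last nonzero remainder is the constant 2 = gcd(f, a) in F_5. Back-substituting through the division chain expresses 2 = s(x)·a(x) + t(x)·f(x) with s(x) ≡ 4x^2 + 3x + 1 (mod f), so (4x^2 + 3x + 1)·a(x) ≡ 2 (mod f). Multiplying by 2^(-1) ≡ 3 in F_5 gives a(x)^(-1) ≡ 3·(4x^2 + 3x + 1) ≡ 2x^2 + 4x + 3 (mod f). Check: (4x^2 + 1)·(2x^2 + 4x + 3) = 3x^4 + x^3 + 4x^2 + 4x + 3 ≡ 1 (mod x^3 + 3x + 2).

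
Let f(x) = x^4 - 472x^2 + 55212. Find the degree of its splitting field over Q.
[K : Q] = 4

Solving the quadratic in x^2: x^2 = (472 ± √(472^2 - 4·55212))/2 = (472 ± √1936)/2 = (472 ± 44)/2, giving x^2 = 258 or x^2 = 214. So f(x) = (x^2 - 258)(x^2 - 214) and the roots of f are ±√258, ±√214. Hence the splitting field is K = Q(√258, √214). Since 258 and 214 are distinct squarefree integers > 1, their product 55212 is not a perfect square, so √214 ∉ Q(√258). By the tower law [K:Q] = [Q(√258,√214):Q(√258)] · [Q(√258):Q] = 2 · 2 = 4.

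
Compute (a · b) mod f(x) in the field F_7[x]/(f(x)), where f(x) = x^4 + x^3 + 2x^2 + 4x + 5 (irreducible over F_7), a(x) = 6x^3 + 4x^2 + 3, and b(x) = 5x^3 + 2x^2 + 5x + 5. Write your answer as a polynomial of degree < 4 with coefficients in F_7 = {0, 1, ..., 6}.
a · b ≡ 3x + 2 (mod f(x))

Multiply in F_7[x]: a(x)·b(x) = (6x^3 + 4x^2 + 3)·(5x^3 + 2x^2 + 5x + 5) = 2x^6 + 4x^5 + 3x^4 + 2x^3 + 5x^2 + x + 1. This has degree ≥ 4, so divide by f(x) over F_7: 2x^6 + 4x^5 + 3x^4 + 2x^3 + 5x^2 + x + 1 = (2x^2 + 2x + 4)·(x^4 + x^3 + 2x^2 + 4x + 5) + (3x + 2). Hence a·b ≡ 3x + 2 (mod f). (F_7[x]/(f) is a field with 7^4 = 2401 elements since f is irreducible of degree 4.)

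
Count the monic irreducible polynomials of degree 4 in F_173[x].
There are 223928778 monic irreducible polynomials of degree 4 over F_173

Each element of F_{173^4} that lies in no proper subfield is a root of exactly one monic irreducible of degree 4 over F_173, and each such polynomial has 4 distinct roots in F_{173^4}. By Möbius inversion the count is N_173(4) = (1/4) Σ_{d|4} μ(4/d) · 173^d = (1/4)(μ(4)·173^1 + μ(2)·173^2 + μ(1)·173^4) = 895715112/4 = 223928778.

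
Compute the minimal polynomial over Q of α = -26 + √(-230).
m_α(x) = x^2 + 52x + 906

From α + 26 = √(-230), squaring gives (α + 26)^2 = -230, i.e. α^2 + 52α + 676 = -230, so α^2 + 52α + 906 = 0. The discriminant of x^2 + 52x + 906 is (52)^2 - 4·(906) = 2704 - 3624 = -920, and 4·(-230) is not a perfect square in Q since -230 is squarefree and ≠ 1. Hence x^2 + 52x + 906 is irreducible over Q and is the minimal polynomial of α.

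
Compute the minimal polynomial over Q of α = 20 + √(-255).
m_α(x) = x^2 - 40x + 655

From α - 20 = √(-255), squaring gives (α - 20)^2 = -255, i.e. α^2 - 40α + 400 = -255, so α^2 - 40α + 655 = 0. The discriminant of x^2 - 40x + 655 is (-40)^2 - 4·(655) = 1600 - 2620 = -1020, and 4·(-255) is not a perfect square in Q since -255 is squarefree and ≠ 1. Hence x^2 - 40x + 655 is irreducible over Q and is the minimal polynomial of α.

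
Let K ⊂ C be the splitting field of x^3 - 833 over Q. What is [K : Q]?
[K : Q] = 6

The roots of x^3 - 833 are ∛833, ω∛833, ω^2∛833 where ω = e^(2πi/3) is a primitive cube root of unity, so K = Q(∛833, ω). Now [Q(∛833):Q] = 3 (since 833 is not a perfect cube, x^3 - 833 is irreducible) and [Q(ω):Q] = 2. Both 2 and 3 divide [K:Q], and [K:Q] ≤ 3·2 = 6, so [K:Q] = 6. (Equivalently: Q(∛833) ⊂ R but ω ∉ R, so [K : Q(∛833)] = 2.)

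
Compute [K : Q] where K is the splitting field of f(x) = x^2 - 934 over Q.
[K : Q] = 2

f(x) = x^2 - 934 factors as (x - √934)(x + √934). The splitting field is K = Q(√934). Since 934 is squarefree and > 1, it is not a perfect square, so x^2 - 934 is irreducible over Q and [Q(√934) : Q] = 2. Hence [K : Q] = 2.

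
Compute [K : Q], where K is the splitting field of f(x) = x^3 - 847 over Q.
[K : Q] = 6

The roots of x^3 - 847 are ∛847, ω∛847, ω^2∛847 where ω = e^(2πi/3) is a primitive cube root of unity, so K = Q(∛847, ω). Now [Q(∛847):Q] = 3 (since 847 is not a perfect cube, x^3 - 847 is irreducible) and [Q(ω):Q] = 2. Both 2 and 3 divide [K:Q], and [K:Q] ≤ 3·2 = 6, so [K:Q] = 6. (Equivalently: Q(∛847) ⊂ R but ω ∉ R, so [K : Q(∛847)] = 2.)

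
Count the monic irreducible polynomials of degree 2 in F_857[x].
There are 366796 monic irreducible polynomials of degree 2 over F_857

Each element of F_{857^2} that lies in no proper subfield is a root of exactly one monic irreducible of degree 2 over F_857, and each such polynomial has 2 distinct roots in F_{857^2}. By Möbius inversion the count is N_857(2) = (1/2) Σ_{d|2} μ(2/d) · 857^d = (1/2)(μ(2)·857^1 + μ(1)·857^2) = 733592/2 = 366796.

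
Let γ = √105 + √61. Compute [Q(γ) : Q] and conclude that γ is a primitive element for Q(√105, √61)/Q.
[Q(γ) : Q] = 4 (equivalently, Q(γ) = Q(√105, √61))

Obviously Q(γ) ⊆ Q(√105, √61), and [Q(√105, √61):Q] = 4 (since 105, 61 are distinct squarefree integers > 1 with 6405 not a perfect square). To show equality we compute the minimal polynomial of γ. From γ = √105 + √61: γ^2 = 105 + 2√(6405) + 61 = 166 + 2√(6405), so γ^2 - 166 = 2√(6405); squaring, (γ^2 - 166)^2 = 4·6405, i.e. γ^4 - 332γ^2 + 27556 - 25620 = 0, i.e. γ^4 - 332γ^2 + 1936 = 0. So γ is a root of x^4 - 332x^2 + 1936. This polynomial is irreducible over Q: it has no rational root (each ±√105 ± √61 is irrational), and any factorization into two quadratics over Q would force √(6405) ∈ Q (pairing opposite roots) or √105, √61 ∈ Q (other pairings), all impossible. Hence [Q(γ):Q] = 4 = [Q(√105, √61):Q], so Q(γ) = Q(√105, √61).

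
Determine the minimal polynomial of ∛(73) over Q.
m_α(x) = x^3 - 73

α satisfies α^3 = 73, so x^3 - 73 annihilates α. By the rational root test, a rational root p/q (in lowest terms) of x^3 - 73 would satisfy p^3 = 73 q^3, forcing q = 1 and p^3 = 73; but 73 is not a perfect cube, contradiction. A monic cubic over Q with no rational root is irreducible (any nontrivial factorization would include a linear factor). Hence x^3 - 73 is the minimal polynomial of α, and in particular [Q(α):Q] = 3.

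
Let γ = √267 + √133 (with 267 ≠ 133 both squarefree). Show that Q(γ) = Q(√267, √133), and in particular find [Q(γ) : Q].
[Q(γ) : Q] = 4 (equivalently, Q(γ) = Q(√267, √133))

Obviously Q(γ) ⊆ Q(√267, √133), and [Q(√267, √133):Q] = 4 (since 267, 133 are distinct squarefree integers > 1 with 35511 not a perfect square). To show equality we compute the minimal polynomial of γ. From γ = √267 + √133: γ^2 = 267 + 2√(35511) + 133 = 400 + 2√(35511), so γ^2 - 400 = 2√(35511); squaring, (γ^2 - 400)^2 = 4·35511, i.e. γ^4 - 800γ^2 + 160000 - 142044 = 0, i.e. γ^4 - 800γ^2 + 17956 = 0. So γ is a root of x^4 - 800x^2 + 17956. This polynomial is irreducible over Q: it has no rational root (each ±√267 ± √133 is irrational), and any factorization into two quadratics over Q would force √(35511) ∈ Q (pairing opposite roots) or √267, √133 ∈ Q (other pairings), all impossible. Hence [Q(γ):Q] = 4 = [Q(√267, √133):Q], so Q(γ) = Q(√267, √133).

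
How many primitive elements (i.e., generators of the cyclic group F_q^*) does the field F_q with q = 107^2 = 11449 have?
There are φ(11448) = 3744 primitive elements

F_q^* is cyclic of order q - 1 = 11448. A cyclic group of order m has exactly φ(m) generators. Here m = 11448 = 2^3 · 3^3 · 53, so the number of primitive elements is φ(11448) = 3744.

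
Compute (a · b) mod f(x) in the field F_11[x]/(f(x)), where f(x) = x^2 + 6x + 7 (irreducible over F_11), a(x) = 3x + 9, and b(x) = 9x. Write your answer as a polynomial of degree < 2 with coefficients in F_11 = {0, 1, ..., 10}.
a · b ≡ 7x + 9 (mod f(x))

Multiply in F_11[x]: a(x)·b(x) = (3x + 9)·(9x) = 5x^2 + 4x. This has degree ≥ 2, so divide by f(x) over F_11: 5x^2 + 4x = (5)·(x^2 + 6x + 7) + (7x + 9). Hence a·b ≡ 7x + 9 (mod f). (F_11[x]/(f) is a field with 11^2 = 121 elements since f is irreducible of degree 2.)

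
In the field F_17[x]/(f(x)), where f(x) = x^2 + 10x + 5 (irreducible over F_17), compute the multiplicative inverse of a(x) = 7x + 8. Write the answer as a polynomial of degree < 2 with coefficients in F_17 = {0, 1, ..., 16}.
a(x)^(-1) ≡ 11x + 10 (mod f(x))

Since f is irreducible over F_17, F_17[x]/(f) is a field and a(x) ≠ 0 has an inverse. Apply the extended Euclidean algorithm to f(x) and a(x) in F_17[x]: f(x) = (5x + 3)·a(x) + (15). The last nonzero remainder is the constant 15 = gcd(f, a) in F_17. Back-substituting through the division chain expresses 15 = s(x)·a(x) + t(x)·f(x) with s(x) ≡ 12x + 14 (mod f), so (12x + 14)·a(x) ≡ 15 (mod f). Multiplying by 15^(-1) ≡ 8 in F_17 gives a(x)^(-1) ≡ 8·(12x + 14) ≡ 11x + 10 (mod f). Check: (7x + 8)·(11x + 10) = 9x^2 + 5x + 12 ≡ 1 (mod x^2 + 10x + 5).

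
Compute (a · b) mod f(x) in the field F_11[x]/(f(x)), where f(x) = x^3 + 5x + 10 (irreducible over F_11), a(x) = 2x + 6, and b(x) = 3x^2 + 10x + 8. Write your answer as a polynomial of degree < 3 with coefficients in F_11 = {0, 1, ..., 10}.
a · b ≡ 5x^2 + 2x + 10 (mod f(x))

Multiply in F_11[x]: a(x)·b(x) = (2x + 6)·(3x^2 + 10x + 8) = 6x^3 + 5x^2 + 10x + 4. This has degree ≥ 3, so divide by f(x) over F_11: 6x^3 + 5x^2 + 10x + 4 = (6)·(x^3 + 5x + 10) + (5x^2 + 2x + 10). Hence a·b ≡ 5x^2 + 2x + 10 (mod f). (F_11[x]/(f) is a field with 11^3 = 1331 elements since f is irreducible of degree 3.)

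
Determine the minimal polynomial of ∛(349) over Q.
m_α(x) = x^3 - 349

α satisfies α^3 = 349, so x^3 - 349 annihilates α. By the rational root test, a rational root p/q (in lowest terms) of x^3 - 349 would satisfy p^3 = 349 q^3, forcing q = 1 and p^3 = 349; but 349 is not a perfect cube, contradiction. A monic cubic over Q with no rational root is irreducible (any nontrivial factorization would include a linear factor). Hence x^3 - 349 is the minimal polynomial of α, and in particular [Q(α):Q] = 3.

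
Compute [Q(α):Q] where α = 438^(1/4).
[Q(α):Q] = 4

α is a root of x^4 - 438. By Eisenstein's criterion at the prime p = 2 (which divides the constant term 438 but p^2 = 4 does not, since 438 is squarefree), x^4 - 438 is irreducible over Q. Hence [Q(α):Q] = 4.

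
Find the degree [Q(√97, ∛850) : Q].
[Q(√97, ∛850) : Q] = 6

Let L = Q(√97, ∛850). Since Q(√97) ⊂ L and [Q(√97):Q] = 2, the tower law gives 2 | [L:Q]. Likewise Q(∛850) ⊂ L with [Q(∛850):Q] = 3 (because 850 is not a perfect cube), so 3 | [L:Q]. As gcd(2,3) = 1, [L:Q] is divisible by 6. Conversely L is generated over Q by √97 and ∛850, so [L:Q] ≤ 2·3 = 6. Therefore [Q(√97, ∛850) : Q] = 6.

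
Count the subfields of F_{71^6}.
F_{71^6} has 4 subfields

The subfields of F_{p^n} are exactly the fields F_{p^d} for d | n (each is the fixed field of the unique index-d subgroup of Gal(F_{p^n}/F_p) ≅ Z/nZ). The divisors of n = 6 are {1, 2, 3, 6}, giving 4 subfields: F_{71^1}, F_{71^2}, F_{71^3}, F_{71^6}.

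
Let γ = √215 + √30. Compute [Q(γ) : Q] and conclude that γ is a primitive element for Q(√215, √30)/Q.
[Q(γ) : Q] = 4 (equivalently, Q(γ) = Q(√215, √30))

Obviously Q(γ) ⊆ Q(√215, √30), and [Q(√215, √30):Q] = 4 (since 215, 30 are distinct squarefree integers > 1 with 6450 not a perfect square). To show equality we compute the minimal polynomial of γ. From γ = √215 + √30: γ^2 = 215 + 2√(6450) + 30 = 245 + 2√(6450), so γ^2 - 245 = 2√(6450); squaring, (γ^2 - 245)^2 = 4·6450, i.e. γ^4 - 490γ^2 + 60025 - 25800 = 0, i.e. γ^4 - 490γ^2 + 34225 = 0. So γ is a root of x^4 - 490x^2 + 34225. This polynomial is irreducible over Q: it has no rational root (each ±√215 ± √30 is irrational), and any factorization into two quadratics over Q would force √(6450) ∈ Q (pairing opposite roots) or √215, √30 ∈ Q (other pairings), all impossible. Hence [Q(γ):Q] = 4 = [Q(√215, √30):Q], so Q(γ) = Q(√215, √30).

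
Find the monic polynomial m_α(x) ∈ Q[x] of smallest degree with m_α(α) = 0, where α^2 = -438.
m_α(x) = x^2 + 438

α satisfies α^2 + 438 = 0, so x^2 + 438 annihilates α. Since d = -438 is squarefree and ≠ 1, it is not a perfect square in Q, so x^2 + 438 has no rational root and is therefore irreducible over Q (a degree-2 polynomial over a field is irreducible iff it has no root). Hence m_α(x) = x^2 + 438.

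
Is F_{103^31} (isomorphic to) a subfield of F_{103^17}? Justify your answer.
No: F_{103^31} is not a subfield of F_{103^17}

F_{p^m} embeds in F_{p^n} iff m | n. Here 31 ∤ 17 (since 17 = 0·31 + 17 with remainder 17 ≠ 0), so F_{103^31} is not a subfield of F_{103^17}. Equivalently: if it were, the tower law would give 31 = [F_{103^31}:F_103] dividing [F_{103^17}:F_103] = 17, contradiction.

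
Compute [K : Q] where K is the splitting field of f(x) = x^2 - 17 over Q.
[K : Q] = 2

f(x) = x^2 - 17 factors as (x - √17)(x + √17). The splitting field is K = Q(√17). Since 17 is squarefree and > 1, it is not a perfect square, so x^2 - 17 is irreducible over Q and [Q(√17) : Q] = 2. Hence [K : Q] = 2.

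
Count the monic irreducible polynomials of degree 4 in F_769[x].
There are 87426810240 monic irreducible polynomials of degree 4 over F_769

Each element of F_{769^4} that lies in no proper subfield is a root of exactly one monic irreducible of degree 4 over F_769, and each such polynomial has 4 distinct roots in F_{769^4}. By Möbius inversion the count is N_769(4) = (1/4) Σ_{d|4} μ(4/d) · 769^d = (1/4)(μ(4)·769^1 + μ(2)·769^2 + μ(1)·769^4) = 349707240960/4 = 87426810240.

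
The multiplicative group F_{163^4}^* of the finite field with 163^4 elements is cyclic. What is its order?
|F_{163^4}^*| = 705911760

F_{163^4} has 163^4 = 705911761 elements; its multiplicative group consists of all nonzero elements, so |F_{163^4}^*| = 705911761 - 1 = 705911760. (It is cyclic since any finite subgroup of the multiplicative group of a field is cyclic.)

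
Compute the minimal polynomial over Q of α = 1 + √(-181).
m_α(x) = x^2 - 2x + 182

From α - 1 = √(-181), squaring gives (α - 1)^2 = -181, i.e. α^2 - 2α + 1 = -181, so α^2 - 2α + 182 = 0. The discriminant of x^2 - 2x + 182 is (-2)^2 - 4·(182) = 4 - 728 = -724, and 4·(-181) is not a perfect square in Q since -181 is squarefree and ≠ 1. Hence x^2 - 2x + 182 is irreducible over Q and is the minimal polynomial of α.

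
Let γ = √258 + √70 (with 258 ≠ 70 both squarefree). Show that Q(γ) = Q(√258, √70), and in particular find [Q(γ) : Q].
[Q(γ) : Q] = 4 (equivalently, Q(γ) = Q(√258, √70))

Obviously Q(γ) ⊆ Q(√258, √70), and [Q(√258, √70):Q] = 4 (since 258, 70 are distinct squarefree integers > 1 with 18060 not a perfect square). To show equality we compute the minimal polynomial of γ. From γ = √258 + √70: γ^2 = 258 + 2√(18060) + 70 = 328 + 2√(18060), so γ^2 - 328 = 2√(18060); squaring, (γ^2 - 328)^2 = 4·18060, i.e. γ^4 - 656γ^2 + 107584 - 72240 = 0, i.e. γ^4 - 656γ^2 + 35344 = 0. So γ is a root of x^4 - 656x^2 + 35344. This polynomial is irreducible over Q: it has no rational root (each ±√258 ± √70 is irrational), and any factorization into two quadratics over Q would force √(18060) ∈ Q (pairing opposite roots) or √258, √70 ∈ Q (other pairings), all impossible. Hence [Q(γ):Q] = 4 = [Q(√258, √70):Q], so Q(γ) = Q(√258, √70).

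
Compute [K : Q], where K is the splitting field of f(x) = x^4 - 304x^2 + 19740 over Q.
[K : Q] = 4

Solving the quadratic in x^2: x^2 = (304 ± √(304^2 - 4·19740))/2 = (304 ± √13456)/2 = (304 ± 116)/2, giving x^2 = 94 or x^2 = 210. So f(x) = (x^2 - 94)(x^2 - 210) and the roots of f are ±√94, ±√210. Hence the splitting field is K = Q(√94, √210). Since 94 and 210 are distinct squarefree integers > 1, their product 19740 is not a perfect square, so √210 ∉ Q(√94). By the tower law [K:Q] = [Q(√94,√210):Q(√94)] · [Q(√94):Q] = 2 · 2 = 4.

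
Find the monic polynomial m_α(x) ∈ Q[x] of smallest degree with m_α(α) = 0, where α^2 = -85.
m_α(x) = x^2 + 85

α satisfies α^2 + 85 = 0, so x^2 + 85 annihilates α. Since d = -85 is squarefree and ≠ 1, it is not a perfect square in Q, so x^2 + 85 has no rational root and is therefore irreducible over Q (a degree-2 polynomial over a field is irreducible iff it has no root). Hence m_α(x) = x^2 + 85.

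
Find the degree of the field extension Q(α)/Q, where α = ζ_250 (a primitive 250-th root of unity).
[Q(α):Q] = 100

The minimal polynomial of ζ_250 over Q is the 250-th cyclotomic polynomial Φ_250(x), which is irreducible over Q and has degree φ(250) = 100. Hence [Q(α):Q] = φ(250) = 100.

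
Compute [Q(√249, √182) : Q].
[Q(√249, √182) : Q] = 4

[Q(√249):Q] = 2 (min poly x^2 - 249, irreducible since 249 is squarefree > 1). For the top step, suppose √182 ∈ Q(√249), say √182 = c + d√249 with c, d ∈ Q. Squaring: 182 = c^2 + 249d^2 + 2cd√249. Since √249 ∉ Q this forces 2cd = 0. If d = 0 then √182 = c ∈ Q, contradicting 182 squarefree > 1. If c = 0 then 182 = 249d^2, so 249·182 = (249d)^2 is a perfect square in Q — but 249·182 = 45318 is not a perfect square (since 249 and 182 are distinct squarefree integers). Contradiction. Hence √182 ∉ Q(√249), so x^2 - 182 stays irreducible over Q(√249) and [Q(√249, √182) : Q(√249)] = 2. By the tower law, [Q(√249, √182) : Q] = 2 · 2 = 4.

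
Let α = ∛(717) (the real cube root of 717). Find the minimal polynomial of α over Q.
m_α(x) = x^3 - 717

α satisfies α^3 = 717, so x^3 - 717 annihilates α. By the rational root test, a rational root p/q (in lowest terms) of x^3 - 717 would satisfy p^3 = 717 q^3, forcing q = 1 and p^3 = 717; but 717 is not a perfect cube, contradiction. A monic cubic over Q with no rational root is irreducible (any nontrivial factorization would include a linear factor). Hence x^3 - 717 is the minimal polynomial of α, and in particular [Q(α):Q] = 3.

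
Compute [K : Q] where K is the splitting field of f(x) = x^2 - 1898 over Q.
[K : Q] = 2

f(x) = x^2 - 1898 factors as (x - √1898)(x + √1898). The splitting field is K = Q(√1898). Since 1898 is squarefree and > 1, it is not a perfect square, so x^2 - 1898 is irreducible over Q and [Q(√1898) : Q] = 2. Hence [K : Q] = 2.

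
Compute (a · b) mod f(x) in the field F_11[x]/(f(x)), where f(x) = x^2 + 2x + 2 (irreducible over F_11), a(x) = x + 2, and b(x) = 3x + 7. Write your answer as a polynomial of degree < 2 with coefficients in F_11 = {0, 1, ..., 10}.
a · b ≡ 7x + 8 (mod f(x))

Multiply in F_11[x]: a(x)·b(x) = (x + 2)·(3x + 7) = 3x^2 + 2x + 3. This has degree ≥ 2, so divide by f(x) over F_11: 3x^2 + 2x + 3 = (3)·(x^2 + 2x + 2) + (7x + 8). Hence a·b ≡ 7x + 8 (mod f). (F_11[x]/(f) is a field with 11^2 = 121 elements since f is irreducible of degree 2.)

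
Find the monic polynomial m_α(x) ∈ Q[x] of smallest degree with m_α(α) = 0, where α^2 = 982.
m_α(x) = x^2 - 982

α satisfies α^2 - 982 = 0, so x^2 - 982 annihilates α. Since d = 982 is squarefree and ≠ 1, it is not a perfect square in Q, so x^2 - 982 has no rational root and is therefore irreducible over Q (a degree-2 polynomial over a field is irreducible iff it has no root). Hence m_α(x) = x^2 - 982.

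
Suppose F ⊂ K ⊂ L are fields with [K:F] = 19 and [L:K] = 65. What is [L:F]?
[L:F] = 1235

The tower law says that for any tower of field extensions F ⊂ K ⊂ L with finite degrees, [L:F] = [L:K] · [K:F]. Here this gives [L:F] = 65 · 19 = 1235.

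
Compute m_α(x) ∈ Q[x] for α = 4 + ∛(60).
m_α(x) = x^3 - 12x^2 + 48x - 124

Set β = α - 4 = ∛(60), so β^3 = 60. Then (α - 4)^3 - 60 = 0, i.e. α is a root of g(x) = (x - 4)^3 - 60 = x^3 - 12x^2 + 48x - 124. Since g(x) = h(x - 4) where h(x) = x^3 - 60, and h is irreducible over Q (because 60 is not a perfect cube, so h has no rational root, and a monic cubic with no rational root is irreducible), g is also irreducible (irreducibility is preserved under the substitution x → x - 4). Hence m_α(x) = x^3 - 12x^2 + 48x - 124.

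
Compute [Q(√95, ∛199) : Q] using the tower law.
[Q(√95, ∛199) : Q] = 6

Let L = Q(√95, ∛199). Since Q(√95) ⊂ L and [Q(√95):Q] = 2, the tower law gives 2 | [L:Q]. Likewise Q(∛199) ⊂ L with [Q(∛199):Q] = 3 (because 199 is not a perfect cube), so 3 | [L:Q]. As gcd(2,3) = 1, [L:Q] is divisible by 6. Conversely L is generated over Q by √95 and ∛199, so [L:Q] ≤ 2·3 = 6. Therefore [Q(√95, ∛199) : Q] = 6.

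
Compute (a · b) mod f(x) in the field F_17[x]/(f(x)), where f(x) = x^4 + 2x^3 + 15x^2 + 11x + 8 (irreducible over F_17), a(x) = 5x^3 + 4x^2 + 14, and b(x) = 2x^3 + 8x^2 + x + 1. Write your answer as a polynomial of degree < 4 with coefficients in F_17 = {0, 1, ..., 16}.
a · b ≡ 15x^3 + 2x^2 + 6 (mod f(x))

Multiply in F_17[x]: a(x)·b(x) = (5x^3 + 4x^2 + 14)·(2x^3 + 8x^2 + x + 1) = 10x^6 + 14x^5 + 3x^4 + 3x^3 + 14x^2 + 14x + 14. This has degree ≥ 4, so divide by f(x) over F_17: 10x^6 + 14x^5 + 3x^4 + 3x^3 + 14x^2 + 14x + 14 = (10x^2 + 11x + 1)·(x^4 + 2x^3 + 15x^2 + 11x + 8) + (15x^3 + 2x^2 + 6). Hence a·b ≡ 15x^3 + 2x^2 + 6 (mod f). (F_17[x]/(f) is a field with 17^4 = 83521 elements since f is irreducible of degree 4.)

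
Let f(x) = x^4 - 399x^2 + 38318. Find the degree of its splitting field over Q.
[K : Q] = 4

Solving the quadratic in x^2: x^2 = (399 ± √(399^2 - 4·38318))/2 = (399 ± √5929)/2 = (399 ± 77)/2, giving x^2 = 161 or x^2 = 238. So f(x) = (x^2 - 161)(x^2 - 238) and the roots of f are ±√161, ±√238. Hence the splitting field is K = Q(√161, √238). Since 161 and 238 are distinct squarefree integers > 1, their product 38318 is not a perfect square, so √238 ∉ Q(√161). By the tower law [K:Q] = [Q(√161,√238):Q(√161)] · [Q(√161):Q] = 2 · 2 = 4.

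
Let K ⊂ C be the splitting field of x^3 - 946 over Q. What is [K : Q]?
[K : Q] = 6

The roots of x^3 - 946 are ∛946, ω∛946, ω^2∛946 where ω = e^(2πi/3) is a primitive cube root of unity, so K = Q(∛946, ω). Now [Q(∛946):Q] = 3 (since 946 is not a perfect cube, x^3 - 946 is irreducible) and [Q(ω):Q] = 2. Both 2 and 3 divide [K:Q], and [K:Q] ≤ 3·2 = 6, so [K:Q] = 6. (Equivalently: Q(∛946) ⊂ R but ω ∉ R, so [K : Q(∛946)] = 2.)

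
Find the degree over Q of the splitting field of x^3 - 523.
[K : Q] = 6

The roots of x^3 - 523 are ∛523, ω∛523, ω^2∛523 where ω = e^(2πi/3) is a primitive cube root of unity, so K = Q(∛523, ω). Now [Q(∛523):Q] = 3 (since 523 is not a perfect cube, x^3 - 523 is irreducible) and [Q(ω):Q] = 2. Both 2 and 3 divide [K:Q], and [K:Q] ≤ 3·2 = 6, so [K:Q] = 6. (Equivalently: Q(∛523) ⊂ R but ω ∉ R, so [K : Q(∛523)] = 2.)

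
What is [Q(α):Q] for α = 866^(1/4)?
[Q(α):Q] = 4

α is a root of x^4 - 866. By Eisenstein's criterion at the prime p = 2 (which divides the constant term 866 but p^2 = 4 does not, since 866 is squarefree), x^4 - 866 is irreducible over Q. Hence [Q(α):Q] = 4.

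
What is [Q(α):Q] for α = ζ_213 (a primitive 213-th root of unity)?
[Q(α):Q] = 140

The minimal polynomial of ζ_213 over Q is the 213-th cyclotomic polynomial Φ_213(x), which is irreducible over Q and has degree φ(213) = 140. Hence [Q(α):Q] = φ(213) = 140.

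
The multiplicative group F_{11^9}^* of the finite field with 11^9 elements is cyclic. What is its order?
|F_{11^9}^*| = 2357947690

F_{11^9} has 11^9 = 2357947691 elements; its multiplicative group consists of all nonzero elements, so |F_{11^9}^*| = 2357947691 - 1 = 2357947690. (It is cyclic since any finite subgroup of the multiplicative group of a field is cyclic.)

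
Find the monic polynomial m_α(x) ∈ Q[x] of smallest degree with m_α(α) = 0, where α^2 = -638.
m_α(x) = x^2 + 638

α satisfies α^2 + 638 = 0, so x^2 + 638 annihilates α. Since d = -638 is squarefree and ≠ 1, it is not a perfect square in Q, so x^2 + 638 has no rational root and is therefore irreducible over Q (a degree-2 polynomial over a field is irreducible iff it has no root). Hence m_α(x) = x^2 + 638.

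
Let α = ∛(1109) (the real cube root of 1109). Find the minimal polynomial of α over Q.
m_α(x) = x^3 - 1109

α satisfies α^3 = 1109, so x^3 - 1109 annihilates α. By the rational root test, a rational root p/q (in lowest terms) of x^3 - 1109 would satisfy p^3 = 1109 q^3, forcing q = 1 and p^3 = 1109; but 1109 is not a perfect cube, contradiction. A monic cubic over Q with no rational root is irreducible (any nontrivial factorization would include a linear factor). Hence x^3 - 1109 is the minimal polynomial of α, and in particular [Q(α):Q] = 3.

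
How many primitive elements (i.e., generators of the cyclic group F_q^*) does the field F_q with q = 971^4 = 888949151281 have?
There are φ(888949151280) = 233320808448 primitive elements

F_q^* is cyclic of order q - 1 = 888949151280. A cyclic group of order m has exactly φ(m) generators. Here m = 888949151280 = 2^4 · 3^5 · 5 · 97 · 197 · 2393, so the number of primitive elements is φ(888949151280) = 233320808448.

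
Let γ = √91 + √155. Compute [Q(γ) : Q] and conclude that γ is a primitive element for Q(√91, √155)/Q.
[Q(γ) : Q] = 4 (equivalently, Q(γ) = Q(√91, √155))

Obviously Q(γ) ⊆ Q(√91, √155), and [Q(√91, √155):Q] = 4 (since 91, 155 are distinct squarefree integers > 1 with 14105 not a perfect square). To show equality we compute the minimal polynomial of γ. From γ = √91 + √155: γ^2 = 91 + 2√(14105) + 155 = 246 + 2√(14105), so γ^2 - 246 = 2√(14105); squaring, (γ^2 - 246)^2 = 4·14105, i.e. γ^4 - 492γ^2 + 60516 - 56420 = 0, i.e. γ^4 - 492γ^2 + 4096 = 0. So γ is a root of x^4 - 492x^2 + 4096. This polynomial is irreducible over Q: it has no rational root (each ±√91 ± √155 is irrational), and any factorization into two quadratics over Q would force √(14105) ∈ Q (pairing opposite roots) or √91, √155 ∈ Q (other pairings), all impossible. Hence [Q(γ):Q] = 4 = [Q(√91, √155):Q], so Q(γ) = Q(√91, √155).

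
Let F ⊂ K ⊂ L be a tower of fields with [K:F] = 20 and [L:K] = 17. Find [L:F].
[L:F] = 340

The tower law says that for any tower of field extensions F ⊂ K ⊂ L with finite degrees, [L:F] = [L:K] · [K:F]. Here this gives [L:F] = 17 · 20 = 340.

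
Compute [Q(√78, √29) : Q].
[Q(√78, √29) : Q] = 4

[Q(√78):Q] = 2 (min poly x^2 - 78, irreducible since 78 is squarefree > 1). For the top step, suppose √29 ∈ Q(√78), say √29 = c + d√78 with c, d ∈ Q. Squaring: 29 = c^2 + 78d^2 + 2cd√78. Since √78 ∉ Q this forces 2cd = 0. If d = 0 then √29 = c ∈ Q, contradicting 29 squarefree > 1. If c = 0 then 29 = 78d^2, so 78·29 = (78d)^2 is a perfect square in Q — but 78·29 = 2262 is not a perfect square (since 78 and 29 are distinct squarefree integers). Contradiction. Hence √29 ∉ Q(√78), so x^2 - 29 stays irreducible over Q(√78) and [Q(√78, √29) : Q(√78)] = 2. By the tower law, [Q(√78, √29) : Q] = 2 · 2 = 4.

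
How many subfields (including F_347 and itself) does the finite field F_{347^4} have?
F_{347^4} has 3 subfields

The subfields of F_{p^n} are exactly the fields F_{p^d} for d | n (each is the fixed field of the unique index-d subgroup of Gal(F_{p^n}/F_p) ≅ Z/nZ). The divisors of n = 4 are {1, 2, 4}, giving 3 subfields: F_{347^1}, F_{347^2}, F_{347^4}.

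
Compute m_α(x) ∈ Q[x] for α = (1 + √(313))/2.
m_α(x) = x^2 - x - 78

From 2α - 1 = √(313), squaring gives (2α - 1)^2 = 313, i.e. 4α^2 - 4α + 1 = 313, so α^2 - α + (1 - 313)/4 = 0. Since 313 ≡ 1 (mod 4), (1 - 313)/4 = -78 ∈ Z. The polynomial x^2 - x - 78 has discriminant 1 - 4·(-78) = 313, which is not a perfect square in Q (d = 313 is squarefree and ≠ 1), so x^2 - x - 78 is irreducible over Q. It is the minimal polynomial of α.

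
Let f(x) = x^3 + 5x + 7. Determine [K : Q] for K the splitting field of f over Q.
[K : Q] = 6

By the rational root test, any rational root of the monic integer polynomial f(x) = x^3 + 5x + 7 must be an integer dividing the constant term 7, i.e. one of ±{1, 7}. Evaluating: f(1) = 13, f(-1) = 1, f(7) = 385, f(-7) = -371; none is 0, so f has no rational root and is therefore irreducible over Q (a cubic with no linear factor over a field is irreducible). For an irreducible cubic, the Galois group is A_3 or S_3 according as the discriminant disc(f) = -4a^3 - 27b^2 = -4·(5)^3 - 27·(7)^2 = -1823 is or is not a square in Q. Here disc(f) = -1823 is not a perfect square in Q, so the Galois group of f over Q is not contained in A_3 and must be all of S_3. The splitting field has degree |S_3| = 6 over Q, so [K : Q] = 6.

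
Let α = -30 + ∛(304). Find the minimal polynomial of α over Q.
m_α(x) = x^3 + 90x^2 + 2700x + 26696

Set β = α + 30 = ∛(304), so β^3 = 304. Then (α + 30)^3 - 304 = 0, i.e. α is a root of g(x) = (x + 30)^3 - 304 = x^3 + 90x^2 + 2700x + 26696. Since g(x) = h(x + 30) where h(x) = x^3 - 304, and h is irreducible over Q (because 304 is not a perfect cube, so h has no rational root, and a monic cubic with no rational root is irreducible), g is also irreducible (irreducibility is preserved under the substitution x → x + 30). Hence m_α(x) = x^3 + 90x^2 + 2700x + 26696.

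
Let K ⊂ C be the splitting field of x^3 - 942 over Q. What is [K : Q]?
[K : Q] = 6

The roots of x^3 - 942 are ∛942, ω∛942, ω^2∛942 where ω = e^(2πi/3) is a primitive cube root of unity, so K = Q(∛942, ω). Now [Q(∛942):Q] = 3 (since 942 is not a perfect cube, x^3 - 942 is irreducible) and [Q(ω):Q] = 2. Both 2 and 3 divide [K:Q], and [K:Q] ≤ 3·2 = 6, so [K:Q] = 6. (Equivalently: Q(∛942) ⊂ R but ω ∉ R, so [K : Q(∛942)] = 2.)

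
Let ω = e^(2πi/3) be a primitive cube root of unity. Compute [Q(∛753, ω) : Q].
[Q(∛753, ω) : Q] = 6

[Q(∛753):Q] = 3 (min poly x^3 - 753, irreducible since 753 is not a perfect cube). [Q(ω):Q] = 2 (min poly x^2 + x + 1). Since Q(∛753) ⊂ R and ω ∉ R, we have ω ∉ Q(∛753), so x^2 + x + 1 remains irreducible over Q(∛753) and [Q(∛753, ω) : Q(∛753)] = 2. By the tower law, [Q(∛753, ω) : Q] = 3 · 2 = 6. (In fact Q(∛753, ω) is the splitting field of x^3 - 753 over Q.)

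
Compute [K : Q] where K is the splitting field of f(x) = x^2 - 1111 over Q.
[K : Q] = 2

f(x) = x^2 - 1111 factors as (x - √1111)(x + √1111). The splitting field is K = Q(√1111). Since 1111 is squarefree and > 1, it is not a perfect square, so x^2 - 1111 is irreducible over Q and [Q(√1111) : Q] = 2. Hence [K : Q] = 2.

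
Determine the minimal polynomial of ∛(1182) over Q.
m_α(x) = x^3 - 1182

α satisfies α^3 = 1182, so x^3 - 1182 annihilates α. By the rational root test, a rational root p/q (in lowest terms) of x^3 - 1182 would satisfy p^3 = 1182 q^3, forcing q = 1 and p^3 = 1182; but 1182 is not a perfect cube, contradiction. A monic cubic over Q with no rational root is irreducible (any nontrivial factorization would include a linear factor). Hence x^3 - 1182 is the minimal polynomial of α, and in particular [Q(α):Q] = 3.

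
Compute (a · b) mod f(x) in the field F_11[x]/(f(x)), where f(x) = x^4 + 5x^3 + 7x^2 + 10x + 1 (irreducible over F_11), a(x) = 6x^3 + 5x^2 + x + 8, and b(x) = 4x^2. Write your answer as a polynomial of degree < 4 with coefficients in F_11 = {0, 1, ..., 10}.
a · b ≡ 6x^3 + 8x^2 + 8x + 1 (mod f(x))

Multiply in F_11[x]: a(x)·b(x) = (6x^3 + 5x^2 + x + 8)·(4x^2) = 2x^5 + 9x^4 + 4x^3 + 10x^2. This has degree ≥ 4, so divide by f(x) over F_11: 2x^5 + 9x^4 + 4x^3 + 10x^2 = (2x + 10)·(x^4 + 5x^3 + 7x^2 + 10x + 1) + (6x^3 + 8x^2 + 8x + 1). Hence a·b ≡ 6x^3 + 8x^2 + 8x + 1 (mod f). (F_11[x]/(f) is a field with 11^4 = 14641 elements since f is irreducible of degree 4.)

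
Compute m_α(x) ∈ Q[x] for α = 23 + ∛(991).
m_α(x) = x^3 - 69x^2 + 1587x - 13158

Set β = α - 23 = ∛(991), so β^3 = 991. Then (α - 23)^3 - 991 = 0, i.e. α is a root of g(x) = (x - 23)^3 - 991 = x^3 - 69x^2 + 1587x - 13158. Since g(x) = h(x - 23) where h(x) = x^3 - 991, and h is irreducible over Q (because 991 is not a perfect cube, so h has no rational root, and a monic cubic with no rational root is irreducible), g is also irreducible (irreducibility is preserved under the substitution x → x - 23). Hence m_α(x) = x^3 - 69x^2 + 1587x - 13158.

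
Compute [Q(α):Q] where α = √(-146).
[Q(α):Q] = 2

[Q(α):Q] equals the degree of the minimal polynomial of α. Here α^2 = -146 and x^2 + 146 is irreducible (d = -146 is squarefree, ≠ 1, hence not a square), so deg(m_α) = 2. Thus [Q(α):Q] = 2.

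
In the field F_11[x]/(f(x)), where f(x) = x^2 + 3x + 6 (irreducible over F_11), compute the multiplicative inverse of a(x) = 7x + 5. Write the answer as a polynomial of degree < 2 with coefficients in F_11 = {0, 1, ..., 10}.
a(x)^(-1) ≡ 3x + 10 (mod f(x))

Since f is irreducible over F_11, F_11[x]/(f) is a field and a(x) ≠ 0 has an inverse. Apply the extended Euclidean algorithm to f(x) and a(x) in F_11[x]: f(x) = (8x + 1)·a(x) + (1). The last nonzero remainder is the constant 1 = gcd(f, a) in F_11. Back-substituting through the division chain expresses 1 = s(x)·a(x) + t(x)·f(x) with s(x) ≡ 3x + 10 (mod f), so a(x)^(-1) ≡ s(x) = 3x + 10 (mod f). Check: (7x + 5)·(3x + 10) = 10x^2 + 8x + 6 ≡ 1 (mod x^2 + 3x + 6).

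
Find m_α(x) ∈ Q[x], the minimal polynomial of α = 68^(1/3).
m_α(x) = x^3 - 68

α satisfies α^3 = 68, so x^3 - 68 annihilates α. By the rational root test, a rational root p/q (in lowest terms) of x^3 - 68 would satisfy p^3 = 68 q^3, forcing q = 1 and p^3 = 68; but 68 is not a perfect cube, contradiction. A monic cubic over Q with no rational root is irreducible (any nontrivial factorization would include a linear factor). Hence x^3 - 68 is the minimal polynomial of α, and in particular [Q(α):Q] = 3.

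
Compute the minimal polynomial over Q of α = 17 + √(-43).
m_α(x) = x^2 - 34x + 332

From α - 17 = √(-43), squaring gives (α - 17)^2 = -43, i.e. α^2 - 34α + 289 = -43, so α^2 - 34α + 332 = 0. The discriminant of x^2 - 34x + 332 is (-34)^2 - 4·(332) = 1156 - 1328 = -172, and 4·(-43) is not a perfect square in Q since -43 is squarefree and ≠ 1. Hence x^2 - 34x + 332 is irreducible over Q and is the minimal polynomial of α.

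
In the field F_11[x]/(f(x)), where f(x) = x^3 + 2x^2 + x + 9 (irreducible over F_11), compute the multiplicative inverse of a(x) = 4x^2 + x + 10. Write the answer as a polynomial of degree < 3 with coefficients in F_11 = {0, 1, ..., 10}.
a(x)^(-1) ≡ 2x^2 + 7x + 5 (mod f(x))

Since f is irreducible over F_11, F_11[x]/(f) is a field and a(x) ≠ 0 has an inverse. Apply the extended Euclidean algorithm to f(x) and a(x) in F_11[x]: f(x) = (3x + 8)·a(x) + (7x + 6);  a(x) = (10x + 1)·(7x + 6) + (4). The last nonzero remainder is the constant 4 = gcd(f, a) in F_11. Back-substituting through the division chain expresses 4 = s(x)·a(x) + t(x)·f(x) with s(x) ≡ 8x^2 + 6x + 9 (mod f), so (8x^2 + 6x + 9)·a(x) ≡ 4 (mod f). Multiplying by 4^(-1) ≡ 3 in F_11 gives a(x)^(-1) ≡ 3·(8x^2 + 6x + 9) ≡ 2x^2 + 7x + 5 (mod f). Check: (4x^2 + x + 10)·(2x^2 + 7x + 5) = 8x^4 + 8x^3 + 3x^2 + 9x + 6 ≡ 1 (mod x^3 + 2x^2 + x + 9).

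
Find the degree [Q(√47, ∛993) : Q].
[Q(√47, ∛993) : Q] = 6

Let L = Q(√47, ∛993). Since Q(√47) ⊂ L and [Q(√47):Q] = 2, the tower law gives 2 | [L:Q]. Likewise Q(∛993) ⊂ L with [Q(∛993):Q] = 3 (because 993 is not a perfect cube), so 3 | [L:Q]. As gcd(2,3) = 1, [L:Q] is divisible by 6. Conversely L is generated over Q by √47 and ∛993, so [L:Q] ≤ 2·3 = 6. Therefore [Q(√47, ∛993) : Q] = 6.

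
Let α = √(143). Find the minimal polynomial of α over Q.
m_α(x) = x^2 - 143

α satisfies α^2 - 143 = 0, so x^2 - 143 annihilates α. Since d = 143 is squarefree and ≠ 1, it is not a perfect square in Q, so x^2 - 143 has no rational root and is therefore irreducible over Q (a degree-2 polynomial over a field is irreducible iff it has no root). Hence m_α(x) = x^2 - 143.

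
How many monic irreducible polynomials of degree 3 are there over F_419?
There are 24519880 monic irreducible polynomials of degree 3 over F_419

Each element of F_{419^3} that lies in no proper subfield is a root of exactly one monic irreducible of degree 3 over F_419, and each such polynomial has 3 distinct roots in F_{419^3}. By Möbius inversion the count is N_419(3) = (1/3) Σ_{d|3} μ(3/d) · 419^d = (1/3)(μ(3)·419^1 + μ(1)·419^3) = 73559640/3 = 24519880.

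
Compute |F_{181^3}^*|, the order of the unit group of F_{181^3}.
|F_{181^3}^*| = 5929740

F_{181^3} has 181^3 = 5929741 elements; its multiplicative group consists of all nonzero elements, so |F_{181^3}^*| = 5929741 - 1 = 5929740. (It is cyclic since any finite subgroup of the multiplicative group of a field is cyclic.)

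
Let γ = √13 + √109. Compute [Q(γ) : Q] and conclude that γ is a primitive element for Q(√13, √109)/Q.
[Q(γ) : Q] = 4 (equivalently, Q(γ) = Q(√13, √109))

Obviously Q(γ) ⊆ Q(√13, √109), and [Q(√13, √109):Q] = 4 (since 13, 109 are distinct squarefree integers > 1 with 1417 not a perfect square). To show equality we compute the minimal polynomial of γ. From γ = √13 + √109: γ^2 = 13 + 2√(1417) + 109 = 122 + 2√(1417), so γ^2 - 122 = 2√(1417); squaring, (γ^2 - 122)^2 = 4·1417, i.e. γ^4 - 244γ^2 + 14884 - 5668 = 0, i.e. γ^4 - 244γ^2 + 9216 = 0. So γ is a root of x^4 - 244x^2 + 9216. This polynomial is irreducible over Q: it has no rational root (each ±√13 ± √109 is irrational), and any factorization into two quadratics over Q would force √(1417) ∈ Q (pairing opposite roots) or √13, √109 ∈ Q (other pairings), all impossible. Hence [Q(γ):Q] = 4 = [Q(√13, √109):Q], so Q(γ) = Q(√13, √109).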